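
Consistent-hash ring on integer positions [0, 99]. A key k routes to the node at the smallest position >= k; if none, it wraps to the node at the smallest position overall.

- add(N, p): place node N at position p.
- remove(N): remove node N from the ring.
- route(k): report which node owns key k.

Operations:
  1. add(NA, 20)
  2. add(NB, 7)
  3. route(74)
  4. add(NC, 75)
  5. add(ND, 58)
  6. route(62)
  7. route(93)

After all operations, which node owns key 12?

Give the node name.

Op 1: add NA@20 -> ring=[20:NA]
Op 2: add NB@7 -> ring=[7:NB,20:NA]
Op 3: route key 74: none >= 74, wrap to smallest pos 7 -> NB
Op 4: add NC@75 -> ring=[7:NB,20:NA,75:NC]
Op 5: add ND@58 -> ring=[7:NB,20:NA,58:ND,75:NC]
Op 6: route key 62: smallest pos >= 62 is 75 -> NC
Op 7: route key 93: none >= 93, wrap to smallest pos 7 -> NB
Final route key 12: smallest pos >= 12 is 20 -> NA

Answer: NA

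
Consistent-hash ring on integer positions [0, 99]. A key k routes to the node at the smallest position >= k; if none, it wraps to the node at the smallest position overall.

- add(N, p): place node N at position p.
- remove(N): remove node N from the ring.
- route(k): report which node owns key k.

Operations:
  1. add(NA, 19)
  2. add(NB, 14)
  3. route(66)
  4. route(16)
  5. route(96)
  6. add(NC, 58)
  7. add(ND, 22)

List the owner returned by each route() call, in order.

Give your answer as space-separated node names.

Answer: NB NA NB

Derivation:
Op 1: add NA@19 -> ring=[19:NA]
Op 2: add NB@14 -> ring=[14:NB,19:NA]
Op 3: route key 66: none >= 66, wrap to smallest pos 14 -> NB
Op 4: route key 16: smallest pos >= 16 is 19 -> NA
Op 5: route key 96: none >= 96, wrap to smallest pos 14 -> NB
Op 6: add NC@58 -> ring=[14:NB,19:NA,58:NC]
Op 7: add ND@22 -> ring=[14:NB,19:NA,22:ND,58:NC]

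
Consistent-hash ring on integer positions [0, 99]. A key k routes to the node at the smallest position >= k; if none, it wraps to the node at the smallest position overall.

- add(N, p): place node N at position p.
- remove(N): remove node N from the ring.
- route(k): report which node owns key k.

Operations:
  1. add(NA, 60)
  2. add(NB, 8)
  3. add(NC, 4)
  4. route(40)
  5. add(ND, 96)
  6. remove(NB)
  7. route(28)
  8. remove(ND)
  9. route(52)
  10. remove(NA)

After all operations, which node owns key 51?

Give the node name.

Op 1: add NA@60 -> ring=[60:NA]
Op 2: add NB@8 -> ring=[8:NB,60:NA]
Op 3: add NC@4 -> ring=[4:NC,8:NB,60:NA]
Op 4: route key 40: smallest pos >= 40 is 60 -> NA
Op 5: add ND@96 -> ring=[4:NC,8:NB,60:NA,96:ND]
Op 6: remove NB -> ring=[4:NC,60:NA,96:ND]
Op 7: route key 28: smallest pos >= 28 is 60 -> NA
Op 8: remove ND -> ring=[4:NC,60:NA]
Op 9: route key 52: smallest pos >= 52 is 60 -> NA
Op 10: remove NA -> ring=[4:NC]
Final route key 51: none >= 51, wrap to smallest pos 4 -> NC

Answer: NC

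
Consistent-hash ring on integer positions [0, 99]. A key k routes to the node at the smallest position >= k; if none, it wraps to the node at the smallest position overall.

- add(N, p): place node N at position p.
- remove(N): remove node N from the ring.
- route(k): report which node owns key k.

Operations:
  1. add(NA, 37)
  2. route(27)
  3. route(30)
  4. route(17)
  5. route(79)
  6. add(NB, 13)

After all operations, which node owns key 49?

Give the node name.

Answer: NB

Derivation:
Op 1: add NA@37 -> ring=[37:NA]
Op 2: route key 27: smallest pos >= 27 is 37 -> NA
Op 3: route key 30: smallest pos >= 30 is 37 -> NA
Op 4: route key 17: smallest pos >= 17 is 37 -> NA
Op 5: route key 79: none >= 79, wrap to smallest pos 37 -> NA
Op 6: add NB@13 -> ring=[13:NB,37:NA]
Final route key 49: none >= 49, wrap to smallest pos 13 -> NB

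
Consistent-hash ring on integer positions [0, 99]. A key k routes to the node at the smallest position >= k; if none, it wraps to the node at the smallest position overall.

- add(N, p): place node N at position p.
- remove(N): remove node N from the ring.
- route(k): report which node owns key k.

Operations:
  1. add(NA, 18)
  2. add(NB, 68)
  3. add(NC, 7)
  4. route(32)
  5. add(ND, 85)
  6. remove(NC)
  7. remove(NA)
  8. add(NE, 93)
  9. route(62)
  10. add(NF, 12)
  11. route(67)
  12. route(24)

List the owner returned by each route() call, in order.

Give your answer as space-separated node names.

Answer: NB NB NB NB

Derivation:
Op 1: add NA@18 -> ring=[18:NA]
Op 2: add NB@68 -> ring=[18:NA,68:NB]
Op 3: add NC@7 -> ring=[7:NC,18:NA,68:NB]
Op 4: route key 32: smallest pos >= 32 is 68 -> NB
Op 5: add ND@85 -> ring=[7:NC,18:NA,68:NB,85:ND]
Op 6: remove NC -> ring=[18:NA,68:NB,85:ND]
Op 7: remove NA -> ring=[68:NB,85:ND]
Op 8: add NE@93 -> ring=[68:NB,85:ND,93:NE]
Op 9: route key 62: smallest pos >= 62 is 68 -> NB
Op 10: add NF@12 -> ring=[12:NF,68:NB,85:ND,93:NE]
Op 11: route key 67: smallest pos >= 67 is 68 -> NB
Op 12: route key 24: smallest pos >= 24 is 68 -> NB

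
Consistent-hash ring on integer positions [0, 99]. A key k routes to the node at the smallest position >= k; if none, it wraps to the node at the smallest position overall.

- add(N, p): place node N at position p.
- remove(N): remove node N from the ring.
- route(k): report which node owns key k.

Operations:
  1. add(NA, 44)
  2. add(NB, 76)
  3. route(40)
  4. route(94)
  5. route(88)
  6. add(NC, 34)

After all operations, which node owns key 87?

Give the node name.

Op 1: add NA@44 -> ring=[44:NA]
Op 2: add NB@76 -> ring=[44:NA,76:NB]
Op 3: route key 40: smallest pos >= 40 is 44 -> NA
Op 4: route key 94: none >= 94, wrap to smallest pos 44 -> NA
Op 5: route key 88: none >= 88, wrap to smallest pos 44 -> NA
Op 6: add NC@34 -> ring=[34:NC,44:NA,76:NB]
Final route key 87: none >= 87, wrap to smallest pos 34 -> NC

Answer: NC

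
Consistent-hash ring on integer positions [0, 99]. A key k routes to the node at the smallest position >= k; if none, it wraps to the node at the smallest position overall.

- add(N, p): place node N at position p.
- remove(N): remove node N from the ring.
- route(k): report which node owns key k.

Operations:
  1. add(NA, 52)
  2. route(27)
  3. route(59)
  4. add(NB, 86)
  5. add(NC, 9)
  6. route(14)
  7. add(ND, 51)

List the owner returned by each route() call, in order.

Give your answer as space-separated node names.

Answer: NA NA NA

Derivation:
Op 1: add NA@52 -> ring=[52:NA]
Op 2: route key 27: smallest pos >= 27 is 52 -> NA
Op 3: route key 59: none >= 59, wrap to smallest pos 52 -> NA
Op 4: add NB@86 -> ring=[52:NA,86:NB]
Op 5: add NC@9 -> ring=[9:NC,52:NA,86:NB]
Op 6: route key 14: smallest pos >= 14 is 52 -> NA
Op 7: add ND@51 -> ring=[9:NC,51:ND,52:NA,86:NB]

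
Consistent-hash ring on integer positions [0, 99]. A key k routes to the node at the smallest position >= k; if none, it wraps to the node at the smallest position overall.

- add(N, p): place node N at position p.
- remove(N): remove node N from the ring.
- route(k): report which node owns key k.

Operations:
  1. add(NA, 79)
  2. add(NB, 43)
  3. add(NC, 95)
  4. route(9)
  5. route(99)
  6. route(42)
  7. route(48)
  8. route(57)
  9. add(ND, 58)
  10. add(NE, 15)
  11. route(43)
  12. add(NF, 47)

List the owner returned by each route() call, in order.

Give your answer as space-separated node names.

Answer: NB NB NB NA NA NB

Derivation:
Op 1: add NA@79 -> ring=[79:NA]
Op 2: add NB@43 -> ring=[43:NB,79:NA]
Op 3: add NC@95 -> ring=[43:NB,79:NA,95:NC]
Op 4: route key 9: smallest pos >= 9 is 43 -> NB
Op 5: route key 99: none >= 99, wrap to smallest pos 43 -> NB
Op 6: route key 42: smallest pos >= 42 is 43 -> NB
Op 7: route key 48: smallest pos >= 48 is 79 -> NA
Op 8: route key 57: smallest pos >= 57 is 79 -> NA
Op 9: add ND@58 -> ring=[43:NB,58:ND,79:NA,95:NC]
Op 10: add NE@15 -> ring=[15:NE,43:NB,58:ND,79:NA,95:NC]
Op 11: route key 43: smallest pos >= 43 is 43 -> NB
Op 12: add NF@47 -> ring=[15:NE,43:NB,47:NF,58:ND,79:NA,95:NC]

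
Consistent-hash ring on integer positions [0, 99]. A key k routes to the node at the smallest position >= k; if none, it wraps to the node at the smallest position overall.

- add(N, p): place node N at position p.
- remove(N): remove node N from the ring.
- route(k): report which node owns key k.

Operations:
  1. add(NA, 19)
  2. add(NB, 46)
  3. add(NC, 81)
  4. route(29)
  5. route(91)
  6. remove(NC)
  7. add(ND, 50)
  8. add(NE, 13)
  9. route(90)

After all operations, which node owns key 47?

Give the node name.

Answer: ND

Derivation:
Op 1: add NA@19 -> ring=[19:NA]
Op 2: add NB@46 -> ring=[19:NA,46:NB]
Op 3: add NC@81 -> ring=[19:NA,46:NB,81:NC]
Op 4: route key 29: smallest pos >= 29 is 46 -> NB
Op 5: route key 91: none >= 91, wrap to smallest pos 19 -> NA
Op 6: remove NC -> ring=[19:NA,46:NB]
Op 7: add ND@50 -> ring=[19:NA,46:NB,50:ND]
Op 8: add NE@13 -> ring=[13:NE,19:NA,46:NB,50:ND]
Op 9: route key 90: none >= 90, wrap to smallest pos 13 -> NE
Final route key 47: smallest pos >= 47 is 50 -> ND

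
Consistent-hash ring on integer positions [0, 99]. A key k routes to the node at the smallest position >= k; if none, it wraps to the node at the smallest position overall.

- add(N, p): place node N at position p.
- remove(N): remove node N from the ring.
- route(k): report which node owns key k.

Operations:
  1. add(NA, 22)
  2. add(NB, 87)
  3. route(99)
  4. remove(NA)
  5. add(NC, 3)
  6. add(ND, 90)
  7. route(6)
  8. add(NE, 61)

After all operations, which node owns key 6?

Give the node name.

Op 1: add NA@22 -> ring=[22:NA]
Op 2: add NB@87 -> ring=[22:NA,87:NB]
Op 3: route key 99: none >= 99, wrap to smallest pos 22 -> NA
Op 4: remove NA -> ring=[87:NB]
Op 5: add NC@3 -> ring=[3:NC,87:NB]
Op 6: add ND@90 -> ring=[3:NC,87:NB,90:ND]
Op 7: route key 6: smallest pos >= 6 is 87 -> NB
Op 8: add NE@61 -> ring=[3:NC,61:NE,87:NB,90:ND]
Final route key 6: smallest pos >= 6 is 61 -> NE

Answer: NE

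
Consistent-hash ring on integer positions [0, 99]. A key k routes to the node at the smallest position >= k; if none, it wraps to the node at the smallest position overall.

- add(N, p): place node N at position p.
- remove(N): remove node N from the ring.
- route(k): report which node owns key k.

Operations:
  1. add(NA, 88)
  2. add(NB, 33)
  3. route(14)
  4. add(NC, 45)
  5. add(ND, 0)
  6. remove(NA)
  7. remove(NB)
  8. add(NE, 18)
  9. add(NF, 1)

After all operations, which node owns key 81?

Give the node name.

Op 1: add NA@88 -> ring=[88:NA]
Op 2: add NB@33 -> ring=[33:NB,88:NA]
Op 3: route key 14: smallest pos >= 14 is 33 -> NB
Op 4: add NC@45 -> ring=[33:NB,45:NC,88:NA]
Op 5: add ND@0 -> ring=[0:ND,33:NB,45:NC,88:NA]
Op 6: remove NA -> ring=[0:ND,33:NB,45:NC]
Op 7: remove NB -> ring=[0:ND,45:NC]
Op 8: add NE@18 -> ring=[0:ND,18:NE,45:NC]
Op 9: add NF@1 -> ring=[0:ND,1:NF,18:NE,45:NC]
Final route key 81: none >= 81, wrap to smallest pos 0 -> ND

Answer: ND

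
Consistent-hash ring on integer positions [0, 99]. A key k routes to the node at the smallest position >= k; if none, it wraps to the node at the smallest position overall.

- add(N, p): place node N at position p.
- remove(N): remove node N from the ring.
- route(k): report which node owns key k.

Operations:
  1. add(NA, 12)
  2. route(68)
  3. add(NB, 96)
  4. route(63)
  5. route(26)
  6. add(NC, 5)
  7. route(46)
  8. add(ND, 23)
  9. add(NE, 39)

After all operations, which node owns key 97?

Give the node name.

Op 1: add NA@12 -> ring=[12:NA]
Op 2: route key 68: none >= 68, wrap to smallest pos 12 -> NA
Op 3: add NB@96 -> ring=[12:NA,96:NB]
Op 4: route key 63: smallest pos >= 63 is 96 -> NB
Op 5: route key 26: smallest pos >= 26 is 96 -> NB
Op 6: add NC@5 -> ring=[5:NC,12:NA,96:NB]
Op 7: route key 46: smallest pos >= 46 is 96 -> NB
Op 8: add ND@23 -> ring=[5:NC,12:NA,23:ND,96:NB]
Op 9: add NE@39 -> ring=[5:NC,12:NA,23:ND,39:NE,96:NB]
Final route key 97: none >= 97, wrap to smallest pos 5 -> NC

Answer: NC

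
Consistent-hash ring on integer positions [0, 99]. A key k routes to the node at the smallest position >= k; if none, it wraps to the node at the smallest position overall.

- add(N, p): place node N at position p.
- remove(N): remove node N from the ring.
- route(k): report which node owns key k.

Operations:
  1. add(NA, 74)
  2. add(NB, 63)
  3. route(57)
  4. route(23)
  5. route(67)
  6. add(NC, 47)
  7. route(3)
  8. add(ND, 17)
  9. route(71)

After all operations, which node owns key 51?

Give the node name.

Op 1: add NA@74 -> ring=[74:NA]
Op 2: add NB@63 -> ring=[63:NB,74:NA]
Op 3: route key 57: smallest pos >= 57 is 63 -> NB
Op 4: route key 23: smallest pos >= 23 is 63 -> NB
Op 5: route key 67: smallest pos >= 67 is 74 -> NA
Op 6: add NC@47 -> ring=[47:NC,63:NB,74:NA]
Op 7: route key 3: smallest pos >= 3 is 47 -> NC
Op 8: add ND@17 -> ring=[17:ND,47:NC,63:NB,74:NA]
Op 9: route key 71: smallest pos >= 71 is 74 -> NA
Final route key 51: smallest pos >= 51 is 63 -> NB

Answer: NB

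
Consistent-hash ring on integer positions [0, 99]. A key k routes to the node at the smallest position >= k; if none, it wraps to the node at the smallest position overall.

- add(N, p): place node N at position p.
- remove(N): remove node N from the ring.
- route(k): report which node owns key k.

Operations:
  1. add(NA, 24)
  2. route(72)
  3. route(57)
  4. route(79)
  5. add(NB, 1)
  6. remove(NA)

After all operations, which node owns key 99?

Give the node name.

Op 1: add NA@24 -> ring=[24:NA]
Op 2: route key 72: none >= 72, wrap to smallest pos 24 -> NA
Op 3: route key 57: none >= 57, wrap to smallest pos 24 -> NA
Op 4: route key 79: none >= 79, wrap to smallest pos 24 -> NA
Op 5: add NB@1 -> ring=[1:NB,24:NA]
Op 6: remove NA -> ring=[1:NB]
Final route key 99: none >= 99, wrap to smallest pos 1 -> NB

Answer: NB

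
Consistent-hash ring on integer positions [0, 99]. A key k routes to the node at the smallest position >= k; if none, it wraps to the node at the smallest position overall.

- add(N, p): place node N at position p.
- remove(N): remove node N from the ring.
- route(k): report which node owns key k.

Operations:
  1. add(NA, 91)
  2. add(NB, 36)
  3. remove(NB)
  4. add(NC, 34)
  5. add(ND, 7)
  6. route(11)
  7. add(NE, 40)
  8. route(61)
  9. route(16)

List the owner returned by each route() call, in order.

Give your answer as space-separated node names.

Answer: NC NA NC

Derivation:
Op 1: add NA@91 -> ring=[91:NA]
Op 2: add NB@36 -> ring=[36:NB,91:NA]
Op 3: remove NB -> ring=[91:NA]
Op 4: add NC@34 -> ring=[34:NC,91:NA]
Op 5: add ND@7 -> ring=[7:ND,34:NC,91:NA]
Op 6: route key 11: smallest pos >= 11 is 34 -> NC
Op 7: add NE@40 -> ring=[7:ND,34:NC,40:NE,91:NA]
Op 8: route key 61: smallest pos >= 61 is 91 -> NA
Op 9: route key 16: smallest pos >= 16 is 34 -> NC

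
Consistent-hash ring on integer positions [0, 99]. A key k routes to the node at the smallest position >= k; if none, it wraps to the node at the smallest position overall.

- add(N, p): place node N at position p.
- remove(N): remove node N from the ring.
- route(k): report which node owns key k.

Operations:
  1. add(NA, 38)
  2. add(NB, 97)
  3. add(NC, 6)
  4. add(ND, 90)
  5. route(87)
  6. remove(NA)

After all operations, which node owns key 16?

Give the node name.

Answer: ND

Derivation:
Op 1: add NA@38 -> ring=[38:NA]
Op 2: add NB@97 -> ring=[38:NA,97:NB]
Op 3: add NC@6 -> ring=[6:NC,38:NA,97:NB]
Op 4: add ND@90 -> ring=[6:NC,38:NA,90:ND,97:NB]
Op 5: route key 87: smallest pos >= 87 is 90 -> ND
Op 6: remove NA -> ring=[6:NC,90:ND,97:NB]
Final route key 16: smallest pos >= 16 is 90 -> ND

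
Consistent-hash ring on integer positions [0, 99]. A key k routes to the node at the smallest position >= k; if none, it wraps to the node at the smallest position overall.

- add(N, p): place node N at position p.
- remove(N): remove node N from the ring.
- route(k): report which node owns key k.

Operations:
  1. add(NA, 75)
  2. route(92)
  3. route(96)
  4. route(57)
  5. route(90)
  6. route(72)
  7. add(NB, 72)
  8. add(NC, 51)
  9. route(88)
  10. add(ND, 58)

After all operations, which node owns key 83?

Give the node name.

Op 1: add NA@75 -> ring=[75:NA]
Op 2: route key 92: none >= 92, wrap to smallest pos 75 -> NA
Op 3: route key 96: none >= 96, wrap to smallest pos 75 -> NA
Op 4: route key 57: smallest pos >= 57 is 75 -> NA
Op 5: route key 90: none >= 90, wrap to smallest pos 75 -> NA
Op 6: route key 72: smallest pos >= 72 is 75 -> NA
Op 7: add NB@72 -> ring=[72:NB,75:NA]
Op 8: add NC@51 -> ring=[51:NC,72:NB,75:NA]
Op 9: route key 88: none >= 88, wrap to smallest pos 51 -> NC
Op 10: add ND@58 -> ring=[51:NC,58:ND,72:NB,75:NA]
Final route key 83: none >= 83, wrap to smallest pos 51 -> NC

Answer: NC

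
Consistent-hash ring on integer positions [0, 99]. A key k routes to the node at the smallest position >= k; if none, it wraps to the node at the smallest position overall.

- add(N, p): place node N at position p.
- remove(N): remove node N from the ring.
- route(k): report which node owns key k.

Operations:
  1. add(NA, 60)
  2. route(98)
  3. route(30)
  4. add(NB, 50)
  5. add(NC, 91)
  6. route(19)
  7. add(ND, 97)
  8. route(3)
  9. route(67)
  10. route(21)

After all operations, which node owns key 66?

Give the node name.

Answer: NC

Derivation:
Op 1: add NA@60 -> ring=[60:NA]
Op 2: route key 98: none >= 98, wrap to smallest pos 60 -> NA
Op 3: route key 30: smallest pos >= 30 is 60 -> NA
Op 4: add NB@50 -> ring=[50:NB,60:NA]
Op 5: add NC@91 -> ring=[50:NB,60:NA,91:NC]
Op 6: route key 19: smallest pos >= 19 is 50 -> NB
Op 7: add ND@97 -> ring=[50:NB,60:NA,91:NC,97:ND]
Op 8: route key 3: smallest pos >= 3 is 50 -> NB
Op 9: route key 67: smallest pos >= 67 is 91 -> NC
Op 10: route key 21: smallest pos >= 21 is 50 -> NB
Final route key 66: smallest pos >= 66 is 91 -> NC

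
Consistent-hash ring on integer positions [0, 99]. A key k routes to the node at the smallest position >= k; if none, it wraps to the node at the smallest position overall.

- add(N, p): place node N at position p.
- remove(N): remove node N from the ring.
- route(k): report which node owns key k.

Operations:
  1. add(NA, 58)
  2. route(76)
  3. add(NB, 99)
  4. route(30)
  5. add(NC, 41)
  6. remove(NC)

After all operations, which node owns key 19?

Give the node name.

Answer: NA

Derivation:
Op 1: add NA@58 -> ring=[58:NA]
Op 2: route key 76: none >= 76, wrap to smallest pos 58 -> NA
Op 3: add NB@99 -> ring=[58:NA,99:NB]
Op 4: route key 30: smallest pos >= 30 is 58 -> NA
Op 5: add NC@41 -> ring=[41:NC,58:NA,99:NB]
Op 6: remove NC -> ring=[58:NA,99:NB]
Final route key 19: smallest pos >= 19 is 58 -> NA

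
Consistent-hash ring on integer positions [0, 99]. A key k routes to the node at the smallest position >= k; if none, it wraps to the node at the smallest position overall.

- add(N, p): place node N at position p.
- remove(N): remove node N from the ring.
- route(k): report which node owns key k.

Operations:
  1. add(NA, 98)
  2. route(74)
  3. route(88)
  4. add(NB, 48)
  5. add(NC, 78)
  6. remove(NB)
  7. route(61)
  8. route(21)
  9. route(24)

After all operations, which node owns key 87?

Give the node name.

Answer: NA

Derivation:
Op 1: add NA@98 -> ring=[98:NA]
Op 2: route key 74: smallest pos >= 74 is 98 -> NA
Op 3: route key 88: smallest pos >= 88 is 98 -> NA
Op 4: add NB@48 -> ring=[48:NB,98:NA]
Op 5: add NC@78 -> ring=[48:NB,78:NC,98:NA]
Op 6: remove NB -> ring=[78:NC,98:NA]
Op 7: route key 61: smallest pos >= 61 is 78 -> NC
Op 8: route key 21: smallest pos >= 21 is 78 -> NC
Op 9: route key 24: smallest pos >= 24 is 78 -> NC
Final route key 87: smallest pos >= 87 is 98 -> NA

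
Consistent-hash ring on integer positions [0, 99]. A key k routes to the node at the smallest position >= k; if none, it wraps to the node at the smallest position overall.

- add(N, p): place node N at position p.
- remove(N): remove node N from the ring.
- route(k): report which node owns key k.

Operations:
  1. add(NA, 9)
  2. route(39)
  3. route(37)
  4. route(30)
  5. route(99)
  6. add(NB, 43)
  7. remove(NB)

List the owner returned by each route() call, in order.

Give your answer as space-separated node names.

Answer: NA NA NA NA

Derivation:
Op 1: add NA@9 -> ring=[9:NA]
Op 2: route key 39: none >= 39, wrap to smallest pos 9 -> NA
Op 3: route key 37: none >= 37, wrap to smallest pos 9 -> NA
Op 4: route key 30: none >= 30, wrap to smallest pos 9 -> NA
Op 5: route key 99: none >= 99, wrap to smallest pos 9 -> NA
Op 6: add NB@43 -> ring=[9:NA,43:NB]
Op 7: remove NB -> ring=[9:NA]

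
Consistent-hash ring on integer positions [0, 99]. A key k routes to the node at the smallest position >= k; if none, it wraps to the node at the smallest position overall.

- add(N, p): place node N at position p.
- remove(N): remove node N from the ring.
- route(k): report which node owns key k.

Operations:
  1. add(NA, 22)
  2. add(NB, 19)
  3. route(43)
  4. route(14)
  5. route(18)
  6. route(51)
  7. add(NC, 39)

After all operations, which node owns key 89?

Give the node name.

Answer: NB

Derivation:
Op 1: add NA@22 -> ring=[22:NA]
Op 2: add NB@19 -> ring=[19:NB,22:NA]
Op 3: route key 43: none >= 43, wrap to smallest pos 19 -> NB
Op 4: route key 14: smallest pos >= 14 is 19 -> NB
Op 5: route key 18: smallest pos >= 18 is 19 -> NB
Op 6: route key 51: none >= 51, wrap to smallest pos 19 -> NB
Op 7: add NC@39 -> ring=[19:NB,22:NA,39:NC]
Final route key 89: none >= 89, wrap to smallest pos 19 -> NB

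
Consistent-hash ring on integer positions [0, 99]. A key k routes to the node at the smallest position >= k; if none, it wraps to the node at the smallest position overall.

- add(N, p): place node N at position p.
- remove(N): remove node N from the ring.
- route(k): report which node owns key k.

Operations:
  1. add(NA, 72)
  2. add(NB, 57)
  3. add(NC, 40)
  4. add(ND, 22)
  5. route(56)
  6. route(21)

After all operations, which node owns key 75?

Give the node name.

Op 1: add NA@72 -> ring=[72:NA]
Op 2: add NB@57 -> ring=[57:NB,72:NA]
Op 3: add NC@40 -> ring=[40:NC,57:NB,72:NA]
Op 4: add ND@22 -> ring=[22:ND,40:NC,57:NB,72:NA]
Op 5: route key 56: smallest pos >= 56 is 57 -> NB
Op 6: route key 21: smallest pos >= 21 is 22 -> ND
Final route key 75: none >= 75, wrap to smallest pos 22 -> ND

Answer: ND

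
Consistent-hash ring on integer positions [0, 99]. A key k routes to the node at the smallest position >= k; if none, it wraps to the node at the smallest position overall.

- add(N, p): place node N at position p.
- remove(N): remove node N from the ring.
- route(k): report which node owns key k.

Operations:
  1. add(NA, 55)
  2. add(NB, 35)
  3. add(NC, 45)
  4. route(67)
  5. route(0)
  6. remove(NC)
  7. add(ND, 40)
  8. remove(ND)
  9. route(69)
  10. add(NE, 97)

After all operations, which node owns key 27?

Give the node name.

Answer: NB

Derivation:
Op 1: add NA@55 -> ring=[55:NA]
Op 2: add NB@35 -> ring=[35:NB,55:NA]
Op 3: add NC@45 -> ring=[35:NB,45:NC,55:NA]
Op 4: route key 67: none >= 67, wrap to smallest pos 35 -> NB
Op 5: route key 0: smallest pos >= 0 is 35 -> NB
Op 6: remove NC -> ring=[35:NB,55:NA]
Op 7: add ND@40 -> ring=[35:NB,40:ND,55:NA]
Op 8: remove ND -> ring=[35:NB,55:NA]
Op 9: route key 69: none >= 69, wrap to smallest pos 35 -> NB
Op 10: add NE@97 -> ring=[35:NB,55:NA,97:NE]
Final route key 27: smallest pos >= 27 is 35 -> NB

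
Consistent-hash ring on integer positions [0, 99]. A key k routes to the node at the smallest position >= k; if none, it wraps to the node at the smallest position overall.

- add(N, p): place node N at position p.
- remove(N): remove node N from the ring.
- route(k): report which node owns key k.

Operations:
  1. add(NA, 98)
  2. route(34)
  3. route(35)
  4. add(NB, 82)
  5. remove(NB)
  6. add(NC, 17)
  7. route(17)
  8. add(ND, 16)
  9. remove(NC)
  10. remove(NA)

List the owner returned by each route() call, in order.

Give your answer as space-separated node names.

Answer: NA NA NC

Derivation:
Op 1: add NA@98 -> ring=[98:NA]
Op 2: route key 34: smallest pos >= 34 is 98 -> NA
Op 3: route key 35: smallest pos >= 35 is 98 -> NA
Op 4: add NB@82 -> ring=[82:NB,98:NA]
Op 5: remove NB -> ring=[98:NA]
Op 6: add NC@17 -> ring=[17:NC,98:NA]
Op 7: route key 17: smallest pos >= 17 is 17 -> NC
Op 8: add ND@16 -> ring=[16:ND,17:NC,98:NA]
Op 9: remove NC -> ring=[16:ND,98:NA]
Op 10: remove NA -> ring=[16:ND]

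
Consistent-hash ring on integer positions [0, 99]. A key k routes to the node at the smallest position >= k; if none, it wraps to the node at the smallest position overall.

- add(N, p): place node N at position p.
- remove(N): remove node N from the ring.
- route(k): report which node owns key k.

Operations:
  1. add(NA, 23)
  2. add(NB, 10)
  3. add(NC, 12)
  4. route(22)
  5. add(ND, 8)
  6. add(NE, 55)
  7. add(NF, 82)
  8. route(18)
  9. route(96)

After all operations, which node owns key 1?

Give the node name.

Op 1: add NA@23 -> ring=[23:NA]
Op 2: add NB@10 -> ring=[10:NB,23:NA]
Op 3: add NC@12 -> ring=[10:NB,12:NC,23:NA]
Op 4: route key 22: smallest pos >= 22 is 23 -> NA
Op 5: add ND@8 -> ring=[8:ND,10:NB,12:NC,23:NA]
Op 6: add NE@55 -> ring=[8:ND,10:NB,12:NC,23:NA,55:NE]
Op 7: add NF@82 -> ring=[8:ND,10:NB,12:NC,23:NA,55:NE,82:NF]
Op 8: route key 18: smallest pos >= 18 is 23 -> NA
Op 9: route key 96: none >= 96, wrap to smallest pos 8 -> ND
Final route key 1: smallest pos >= 1 is 8 -> ND

Answer: ND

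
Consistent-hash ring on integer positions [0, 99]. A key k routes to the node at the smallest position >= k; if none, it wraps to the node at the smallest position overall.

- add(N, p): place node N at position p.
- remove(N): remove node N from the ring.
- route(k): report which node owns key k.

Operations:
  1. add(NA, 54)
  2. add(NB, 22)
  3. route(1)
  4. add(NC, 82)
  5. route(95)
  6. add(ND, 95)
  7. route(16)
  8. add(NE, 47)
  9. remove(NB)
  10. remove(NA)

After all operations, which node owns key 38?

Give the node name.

Op 1: add NA@54 -> ring=[54:NA]
Op 2: add NB@22 -> ring=[22:NB,54:NA]
Op 3: route key 1: smallest pos >= 1 is 22 -> NB
Op 4: add NC@82 -> ring=[22:NB,54:NA,82:NC]
Op 5: route key 95: none >= 95, wrap to smallest pos 22 -> NB
Op 6: add ND@95 -> ring=[22:NB,54:NA,82:NC,95:ND]
Op 7: route key 16: smallest pos >= 16 is 22 -> NB
Op 8: add NE@47 -> ring=[22:NB,47:NE,54:NA,82:NC,95:ND]
Op 9: remove NB -> ring=[47:NE,54:NA,82:NC,95:ND]
Op 10: remove NA -> ring=[47:NE,82:NC,95:ND]
Final route key 38: smallest pos >= 38 is 47 -> NE

Answer: NE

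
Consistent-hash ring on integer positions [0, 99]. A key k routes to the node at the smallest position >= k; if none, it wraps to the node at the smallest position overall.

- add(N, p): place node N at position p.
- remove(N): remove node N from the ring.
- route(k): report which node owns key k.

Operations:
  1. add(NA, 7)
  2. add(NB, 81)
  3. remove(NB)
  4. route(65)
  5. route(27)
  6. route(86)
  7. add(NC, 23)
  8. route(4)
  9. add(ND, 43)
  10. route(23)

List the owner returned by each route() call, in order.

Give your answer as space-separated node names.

Op 1: add NA@7 -> ring=[7:NA]
Op 2: add NB@81 -> ring=[7:NA,81:NB]
Op 3: remove NB -> ring=[7:NA]
Op 4: route key 65: none >= 65, wrap to smallest pos 7 -> NA
Op 5: route key 27: none >= 27, wrap to smallest pos 7 -> NA
Op 6: route key 86: none >= 86, wrap to smallest pos 7 -> NA
Op 7: add NC@23 -> ring=[7:NA,23:NC]
Op 8: route key 4: smallest pos >= 4 is 7 -> NA
Op 9: add ND@43 -> ring=[7:NA,23:NC,43:ND]
Op 10: route key 23: smallest pos >= 23 is 23 -> NC

Answer: NA NA NA NA NC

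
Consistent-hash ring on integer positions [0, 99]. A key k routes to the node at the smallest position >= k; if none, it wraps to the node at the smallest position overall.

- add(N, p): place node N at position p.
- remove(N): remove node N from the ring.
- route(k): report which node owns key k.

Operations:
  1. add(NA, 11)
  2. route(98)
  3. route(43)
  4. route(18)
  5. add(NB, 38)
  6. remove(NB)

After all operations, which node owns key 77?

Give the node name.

Op 1: add NA@11 -> ring=[11:NA]
Op 2: route key 98: none >= 98, wrap to smallest pos 11 -> NA
Op 3: route key 43: none >= 43, wrap to smallest pos 11 -> NA
Op 4: route key 18: none >= 18, wrap to smallest pos 11 -> NA
Op 5: add NB@38 -> ring=[11:NA,38:NB]
Op 6: remove NB -> ring=[11:NA]
Final route key 77: none >= 77, wrap to smallest pos 11 -> NA

Answer: NA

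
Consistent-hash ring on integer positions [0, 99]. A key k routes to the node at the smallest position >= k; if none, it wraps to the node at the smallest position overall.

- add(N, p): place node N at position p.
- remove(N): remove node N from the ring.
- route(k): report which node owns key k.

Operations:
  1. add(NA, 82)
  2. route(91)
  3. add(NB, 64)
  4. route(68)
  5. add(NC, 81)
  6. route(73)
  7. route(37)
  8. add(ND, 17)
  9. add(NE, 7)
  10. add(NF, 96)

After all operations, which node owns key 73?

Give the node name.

Op 1: add NA@82 -> ring=[82:NA]
Op 2: route key 91: none >= 91, wrap to smallest pos 82 -> NA
Op 3: add NB@64 -> ring=[64:NB,82:NA]
Op 4: route key 68: smallest pos >= 68 is 82 -> NA
Op 5: add NC@81 -> ring=[64:NB,81:NC,82:NA]
Op 6: route key 73: smallest pos >= 73 is 81 -> NC
Op 7: route key 37: smallest pos >= 37 is 64 -> NB
Op 8: add ND@17 -> ring=[17:ND,64:NB,81:NC,82:NA]
Op 9: add NE@7 -> ring=[7:NE,17:ND,64:NB,81:NC,82:NA]
Op 10: add NF@96 -> ring=[7:NE,17:ND,64:NB,81:NC,82:NA,96:NF]
Final route key 73: smallest pos >= 73 is 81 -> NC

Answer: NC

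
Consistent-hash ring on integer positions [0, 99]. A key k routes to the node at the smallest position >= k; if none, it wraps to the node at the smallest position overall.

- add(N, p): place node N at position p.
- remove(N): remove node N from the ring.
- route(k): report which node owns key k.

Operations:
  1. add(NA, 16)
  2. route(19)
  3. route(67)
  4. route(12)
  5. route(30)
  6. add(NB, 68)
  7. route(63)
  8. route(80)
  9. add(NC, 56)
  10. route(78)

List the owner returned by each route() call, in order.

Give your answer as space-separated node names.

Answer: NA NA NA NA NB NA NA

Derivation:
Op 1: add NA@16 -> ring=[16:NA]
Op 2: route key 19: none >= 19, wrap to smallest pos 16 -> NA
Op 3: route key 67: none >= 67, wrap to smallest pos 16 -> NA
Op 4: route key 12: smallest pos >= 12 is 16 -> NA
Op 5: route key 30: none >= 30, wrap to smallest pos 16 -> NA
Op 6: add NB@68 -> ring=[16:NA,68:NB]
Op 7: route key 63: smallest pos >= 63 is 68 -> NB
Op 8: route key 80: none >= 80, wrap to smallest pos 16 -> NA
Op 9: add NC@56 -> ring=[16:NA,56:NC,68:NB]
Op 10: route key 78: none >= 78, wrap to smallest pos 16 -> NA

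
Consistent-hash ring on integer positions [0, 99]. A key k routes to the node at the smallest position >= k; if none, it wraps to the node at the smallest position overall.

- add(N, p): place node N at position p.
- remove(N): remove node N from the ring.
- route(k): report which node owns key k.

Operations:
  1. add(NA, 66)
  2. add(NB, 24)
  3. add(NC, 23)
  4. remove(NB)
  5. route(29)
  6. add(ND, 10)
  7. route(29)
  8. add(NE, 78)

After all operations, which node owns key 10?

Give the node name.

Op 1: add NA@66 -> ring=[66:NA]
Op 2: add NB@24 -> ring=[24:NB,66:NA]
Op 3: add NC@23 -> ring=[23:NC,24:NB,66:NA]
Op 4: remove NB -> ring=[23:NC,66:NA]
Op 5: route key 29: smallest pos >= 29 is 66 -> NA
Op 6: add ND@10 -> ring=[10:ND,23:NC,66:NA]
Op 7: route key 29: smallest pos >= 29 is 66 -> NA
Op 8: add NE@78 -> ring=[10:ND,23:NC,66:NA,78:NE]
Final route key 10: smallest pos >= 10 is 10 -> ND

Answer: ND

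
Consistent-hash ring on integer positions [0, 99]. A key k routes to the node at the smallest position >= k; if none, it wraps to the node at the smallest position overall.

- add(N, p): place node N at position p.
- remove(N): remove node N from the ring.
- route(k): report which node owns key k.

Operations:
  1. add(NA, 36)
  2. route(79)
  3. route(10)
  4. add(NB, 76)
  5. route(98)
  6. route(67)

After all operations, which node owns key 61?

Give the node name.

Answer: NB

Derivation:
Op 1: add NA@36 -> ring=[36:NA]
Op 2: route key 79: none >= 79, wrap to smallest pos 36 -> NA
Op 3: route key 10: smallest pos >= 10 is 36 -> NA
Op 4: add NB@76 -> ring=[36:NA,76:NB]
Op 5: route key 98: none >= 98, wrap to smallest pos 36 -> NA
Op 6: route key 67: smallest pos >= 67 is 76 -> NB
Final route key 61: smallest pos >= 61 is 76 -> NB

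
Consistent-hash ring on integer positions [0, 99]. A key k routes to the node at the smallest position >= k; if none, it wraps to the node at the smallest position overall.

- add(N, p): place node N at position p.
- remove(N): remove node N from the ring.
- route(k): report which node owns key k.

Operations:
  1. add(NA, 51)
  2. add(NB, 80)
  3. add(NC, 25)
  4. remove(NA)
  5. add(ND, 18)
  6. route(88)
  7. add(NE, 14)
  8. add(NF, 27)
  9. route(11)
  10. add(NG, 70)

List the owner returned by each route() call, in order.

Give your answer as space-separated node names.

Op 1: add NA@51 -> ring=[51:NA]
Op 2: add NB@80 -> ring=[51:NA,80:NB]
Op 3: add NC@25 -> ring=[25:NC,51:NA,80:NB]
Op 4: remove NA -> ring=[25:NC,80:NB]
Op 5: add ND@18 -> ring=[18:ND,25:NC,80:NB]
Op 6: route key 88: none >= 88, wrap to smallest pos 18 -> ND
Op 7: add NE@14 -> ring=[14:NE,18:ND,25:NC,80:NB]
Op 8: add NF@27 -> ring=[14:NE,18:ND,25:NC,27:NF,80:NB]
Op 9: route key 11: smallest pos >= 11 is 14 -> NE
Op 10: add NG@70 -> ring=[14:NE,18:ND,25:NC,27:NF,70:NG,80:NB]

Answer: ND NE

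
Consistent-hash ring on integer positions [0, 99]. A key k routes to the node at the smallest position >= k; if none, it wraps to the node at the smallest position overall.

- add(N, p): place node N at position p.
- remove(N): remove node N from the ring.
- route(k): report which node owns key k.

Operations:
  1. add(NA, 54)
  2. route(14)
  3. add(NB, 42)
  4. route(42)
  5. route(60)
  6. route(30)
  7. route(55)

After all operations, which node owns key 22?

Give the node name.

Op 1: add NA@54 -> ring=[54:NA]
Op 2: route key 14: smallest pos >= 14 is 54 -> NA
Op 3: add NB@42 -> ring=[42:NB,54:NA]
Op 4: route key 42: smallest pos >= 42 is 42 -> NB
Op 5: route key 60: none >= 60, wrap to smallest pos 42 -> NB
Op 6: route key 30: smallest pos >= 30 is 42 -> NB
Op 7: route key 55: none >= 55, wrap to smallest pos 42 -> NB
Final route key 22: smallest pos >= 22 is 42 -> NB

Answer: NB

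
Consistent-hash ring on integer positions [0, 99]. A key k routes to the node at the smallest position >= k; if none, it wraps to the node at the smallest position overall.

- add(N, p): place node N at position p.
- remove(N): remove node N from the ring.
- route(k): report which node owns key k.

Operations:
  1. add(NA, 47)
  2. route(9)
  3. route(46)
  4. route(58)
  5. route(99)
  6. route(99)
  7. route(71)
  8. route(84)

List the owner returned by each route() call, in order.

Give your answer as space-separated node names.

Op 1: add NA@47 -> ring=[47:NA]
Op 2: route key 9: smallest pos >= 9 is 47 -> NA
Op 3: route key 46: smallest pos >= 46 is 47 -> NA
Op 4: route key 58: none >= 58, wrap to smallest pos 47 -> NA
Op 5: route key 99: none >= 99, wrap to smallest pos 47 -> NA
Op 6: route key 99: none >= 99, wrap to smallest pos 47 -> NA
Op 7: route key 71: none >= 71, wrap to smallest pos 47 -> NA
Op 8: route key 84: none >= 84, wrap to smallest pos 47 -> NA

Answer: NA NA NA NA NA NA NA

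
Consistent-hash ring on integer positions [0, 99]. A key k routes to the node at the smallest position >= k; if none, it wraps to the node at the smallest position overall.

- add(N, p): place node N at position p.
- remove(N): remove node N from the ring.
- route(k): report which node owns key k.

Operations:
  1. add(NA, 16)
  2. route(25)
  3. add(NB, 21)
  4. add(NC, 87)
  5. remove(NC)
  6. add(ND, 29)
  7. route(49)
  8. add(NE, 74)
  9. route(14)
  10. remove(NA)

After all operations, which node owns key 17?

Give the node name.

Answer: NB

Derivation:
Op 1: add NA@16 -> ring=[16:NA]
Op 2: route key 25: none >= 25, wrap to smallest pos 16 -> NA
Op 3: add NB@21 -> ring=[16:NA,21:NB]
Op 4: add NC@87 -> ring=[16:NA,21:NB,87:NC]
Op 5: remove NC -> ring=[16:NA,21:NB]
Op 6: add ND@29 -> ring=[16:NA,21:NB,29:ND]
Op 7: route key 49: none >= 49, wrap to smallest pos 16 -> NA
Op 8: add NE@74 -> ring=[16:NA,21:NB,29:ND,74:NE]
Op 9: route key 14: smallest pos >= 14 is 16 -> NA
Op 10: remove NA -> ring=[21:NB,29:ND,74:NE]
Final route key 17: smallest pos >= 17 is 21 -> NB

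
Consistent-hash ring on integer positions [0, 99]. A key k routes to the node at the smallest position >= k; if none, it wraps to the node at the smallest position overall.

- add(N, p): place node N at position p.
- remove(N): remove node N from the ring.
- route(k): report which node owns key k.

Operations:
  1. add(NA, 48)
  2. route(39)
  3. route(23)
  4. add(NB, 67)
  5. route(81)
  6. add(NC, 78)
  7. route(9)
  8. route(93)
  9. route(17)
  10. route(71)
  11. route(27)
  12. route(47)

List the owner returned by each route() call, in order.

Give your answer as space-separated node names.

Answer: NA NA NA NA NA NA NC NA NA

Derivation:
Op 1: add NA@48 -> ring=[48:NA]
Op 2: route key 39: smallest pos >= 39 is 48 -> NA
Op 3: route key 23: smallest pos >= 23 is 48 -> NA
Op 4: add NB@67 -> ring=[48:NA,67:NB]
Op 5: route key 81: none >= 81, wrap to smallest pos 48 -> NA
Op 6: add NC@78 -> ring=[48:NA,67:NB,78:NC]
Op 7: route key 9: smallest pos >= 9 is 48 -> NA
Op 8: route key 93: none >= 93, wrap to smallest pos 48 -> NA
Op 9: route key 17: smallest pos >= 17 is 48 -> NA
Op 10: route key 71: smallest pos >= 71 is 78 -> NC
Op 11: route key 27: smallest pos >= 27 is 48 -> NA
Op 12: route key 47: smallest pos >= 47 is 48 -> NA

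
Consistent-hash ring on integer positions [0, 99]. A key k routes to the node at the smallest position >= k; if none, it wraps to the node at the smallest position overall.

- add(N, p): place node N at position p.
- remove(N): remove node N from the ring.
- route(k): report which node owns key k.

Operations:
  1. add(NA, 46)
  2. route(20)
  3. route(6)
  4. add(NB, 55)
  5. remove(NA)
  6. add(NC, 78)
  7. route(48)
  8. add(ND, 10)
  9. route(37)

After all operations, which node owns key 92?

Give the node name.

Op 1: add NA@46 -> ring=[46:NA]
Op 2: route key 20: smallest pos >= 20 is 46 -> NA
Op 3: route key 6: smallest pos >= 6 is 46 -> NA
Op 4: add NB@55 -> ring=[46:NA,55:NB]
Op 5: remove NA -> ring=[55:NB]
Op 6: add NC@78 -> ring=[55:NB,78:NC]
Op 7: route key 48: smallest pos >= 48 is 55 -> NB
Op 8: add ND@10 -> ring=[10:ND,55:NB,78:NC]
Op 9: route key 37: smallest pos >= 37 is 55 -> NB
Final route key 92: none >= 92, wrap to smallest pos 10 -> ND

Answer: ND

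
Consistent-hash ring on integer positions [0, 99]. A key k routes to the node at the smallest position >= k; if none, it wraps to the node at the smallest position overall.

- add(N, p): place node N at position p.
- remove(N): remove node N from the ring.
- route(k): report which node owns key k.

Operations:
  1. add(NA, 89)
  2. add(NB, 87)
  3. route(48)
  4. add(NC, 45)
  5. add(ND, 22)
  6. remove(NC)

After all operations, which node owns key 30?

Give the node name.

Answer: NB

Derivation:
Op 1: add NA@89 -> ring=[89:NA]
Op 2: add NB@87 -> ring=[87:NB,89:NA]
Op 3: route key 48: smallest pos >= 48 is 87 -> NB
Op 4: add NC@45 -> ring=[45:NC,87:NB,89:NA]
Op 5: add ND@22 -> ring=[22:ND,45:NC,87:NB,89:NA]
Op 6: remove NC -> ring=[22:ND,87:NB,89:NA]
Final route key 30: smallest pos >= 30 is 87 -> NB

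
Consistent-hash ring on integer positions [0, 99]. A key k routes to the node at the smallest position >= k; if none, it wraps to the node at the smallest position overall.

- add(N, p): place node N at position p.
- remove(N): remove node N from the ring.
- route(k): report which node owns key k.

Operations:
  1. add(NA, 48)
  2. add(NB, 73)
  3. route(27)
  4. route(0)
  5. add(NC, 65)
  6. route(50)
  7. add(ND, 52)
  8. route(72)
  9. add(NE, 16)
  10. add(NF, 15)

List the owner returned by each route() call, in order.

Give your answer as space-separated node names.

Op 1: add NA@48 -> ring=[48:NA]
Op 2: add NB@73 -> ring=[48:NA,73:NB]
Op 3: route key 27: smallest pos >= 27 is 48 -> NA
Op 4: route key 0: smallest pos >= 0 is 48 -> NA
Op 5: add NC@65 -> ring=[48:NA,65:NC,73:NB]
Op 6: route key 50: smallest pos >= 50 is 65 -> NC
Op 7: add ND@52 -> ring=[48:NA,52:ND,65:NC,73:NB]
Op 8: route key 72: smallest pos >= 72 is 73 -> NB
Op 9: add NE@16 -> ring=[16:NE,48:NA,52:ND,65:NC,73:NB]
Op 10: add NF@15 -> ring=[15:NF,16:NE,48:NA,52:ND,65:NC,73:NB]

Answer: NA NA NC NB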